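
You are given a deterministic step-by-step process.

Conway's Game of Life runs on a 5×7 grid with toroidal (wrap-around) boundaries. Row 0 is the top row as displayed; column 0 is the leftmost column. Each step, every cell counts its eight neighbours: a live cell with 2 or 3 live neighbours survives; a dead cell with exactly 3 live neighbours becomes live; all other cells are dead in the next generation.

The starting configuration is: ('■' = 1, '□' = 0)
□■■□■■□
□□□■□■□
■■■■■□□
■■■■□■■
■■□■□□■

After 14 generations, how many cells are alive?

k=0  □■■□■■□
□□□■□■□
■■■■■□□
■■■■□■■
■■□■□□■
k=1  □■□□□■□
■□□□□■■
□□□□□□□
□□□□□■□
□□□□□□□
k=2  ■□□□□■□
■□□□□■■
□□□□□■□
□□□□□□□
□□□□□□□
k=3  ■□□□□■□
■□□□■■□
□□□□□■□
□□□□□□□
□□□□□□□
k=4  □□□□■■□
□□□□■■□
□□□□■■■
□□□□□□□
□□□□□□□
k=5  □□□□■■□
□□□■□□□
□□□□■□■
□□□□□■□
□□□□□□□
k=6  □□□□■□□
□□□■□□□
□□□□■■□
□□□□□■□
□□□□■■□
k=7  □□□■■■□
□□□■□■□
□□□□■■□
□□□□□□■
□□□□■■□
k=8  □□□■□□■
□□□■□□■
□□□□■■■
□□□□□□■
□□□■□□■
k=9  ■□■■■■■
■□□■□□■
■□□□■□■
■□□□■□■
■□□□□■■
k=10  □□■■□□□
□□■□□□□
□■□■■□□
□■□□■□□
□□□□□□□
k=11  □□■■□□□
□■□□■□□
□■□■■□□
□□■■■□□
□□■■□□□
k=12  □■□□■□□
□■□□■□□
□■□□□■□
□■□□□□□
□■□□□□□
k=13  ■■■□□□□
■■■□■■□
■■■□□□□
■■■□□□□
■■■□□□□
k=14  □□□□□□□
□□□□□□□
□□□□□□□
□□□■□□■
□□□■□□■

4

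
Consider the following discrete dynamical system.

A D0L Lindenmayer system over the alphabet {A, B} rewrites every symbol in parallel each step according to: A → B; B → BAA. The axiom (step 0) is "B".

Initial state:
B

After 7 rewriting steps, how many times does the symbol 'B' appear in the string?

k=0  B
k=1  BAA
k=2  BAABB
k=3  BAABBBAABAA
k=4  BAABBBAABAABAABBBAABB
k=5  BAABBBAABAABAABBBAABBBAABBBAABAABAABBBAABAA
k=6  BAABBBAABAABAABBBAABBBAABBBAABAABAABBBAABAABAABBBAABAABAABBBAABBBAABBBAABAABAABBBAABB
k=7  BAABBBAABAABAABBBAABBBAABBBAABAABAABBBAABAABAABBBAABAABAAB…ABAABAABBBAABAABAABBBAABAABAABBBAABBBAABBBAABAABAABBBAABAA  (len 171)

85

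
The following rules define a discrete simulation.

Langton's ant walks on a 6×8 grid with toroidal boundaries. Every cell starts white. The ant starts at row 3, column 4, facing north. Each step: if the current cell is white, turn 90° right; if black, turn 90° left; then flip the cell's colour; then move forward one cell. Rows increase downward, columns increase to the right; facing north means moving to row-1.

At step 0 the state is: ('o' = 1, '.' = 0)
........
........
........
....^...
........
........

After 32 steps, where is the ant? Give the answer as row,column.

5,2

[0] ........
........
........
....^...
........
........
[1] ........
........
........
....o>..
........
........
[2] ........
........
........
....oo..
.....v..
........
[3] ........
........
........
....oo..
....<o..
........
[4] ........
........
........
....^o..
....oo..
........
[5] ........
........
........
...<.o..
....oo..
........
[6] ........
........
...^....
...o.o..
....oo..
........
[7] ........
........
...o>...
...o.o..
....oo..
........
[8] ........
........
...oo...
...ovo..
....oo..
........
[9] ........
........
...oo...
...<oo..
....oo..
........
[10] ........
........
...oo...
....oo..
...voo..
........
[11] ........
........
...oo...
....oo..
..<ooo..
........
[12] ........
........
...oo...
..^.oo..
..oooo..
........
[13] ........
........
...oo...
..o>oo..
..oooo..
........
[14] ........
........
...oo...
..oooo..
..ovoo..
........
[15] ........
........
...oo...
..oooo..
..o.>o..
........
[16] ........
........
...oo...
..oo^o..
..o..o..
........
[17] ........
........
...oo...
..o<.o..
..o..o..
........
[18] ........
........
...oo...
..o..o..
..ov.o..
........
[19] ........
........
...oo...
..o..o..
..<o.o..
........
[20] ........
........
...oo...
..o..o..
...o.o..
..v.....
[21] ........
........
...oo...
..o..o..
...o.o..
.<o.....
[22] ........
........
...oo...
..o..o..
.^.o.o..
.oo.....
[23] ........
........
...oo...
..o..o..
.o>o.o..
.oo.....
[24] ........
........
...oo...
..o..o..
.ooo.o..
.ov.....
[25] ........
........
...oo...
..o..o..
.ooo.o..
.o.>....
[26] ...v....
........
...oo...
..o..o..
.ooo.o..
.o.o....
[27] ..<o....
........
...oo...
..o..o..
.ooo.o..
.o.o....
[28] ..oo....
........
...oo...
..o..o..
.ooo.o..
.o^o....
[29] ..oo....
........
...oo...
..o..o..
.ooo.o..
.oo>....
[30] ..oo....
........
...oo...
..o..o..
.oo^.o..
.oo.....
[31] ..oo....
........
...oo...
..o..o..
.o<..o..
.oo.....
[32] ..oo....
........
...oo...
..o..o..
.o...o..
.ov.....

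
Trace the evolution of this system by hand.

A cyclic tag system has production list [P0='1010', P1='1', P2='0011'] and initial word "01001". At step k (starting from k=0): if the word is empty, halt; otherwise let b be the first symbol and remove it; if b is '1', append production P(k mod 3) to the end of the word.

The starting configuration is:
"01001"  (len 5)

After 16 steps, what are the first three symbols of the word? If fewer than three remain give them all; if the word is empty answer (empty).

010

gen 0: "01001"  (len 5)
gen 1: "1001"  (len 4)
gen 2: "0011"  (len 4)
gen 3: "011"  (len 3)
gen 4: "11"  (len 2)
gen 5: "11"  (len 2)
gen 6: "10011"  (len 5)
gen 7: "00111010"  (len 8)
gen 8: "0111010"  (len 7)
gen 9: "111010"  (len 6)
gen 10: "110101010"  (len 9)
gen 11: "101010101"  (len 9)
gen 12: "010101010011"  (len 12)
gen 13: "10101010011"  (len 11)
gen 14: "01010100111"  (len 11)
gen 15: "1010100111"  (len 10)
gen 16: "0101001111010"  (len 13)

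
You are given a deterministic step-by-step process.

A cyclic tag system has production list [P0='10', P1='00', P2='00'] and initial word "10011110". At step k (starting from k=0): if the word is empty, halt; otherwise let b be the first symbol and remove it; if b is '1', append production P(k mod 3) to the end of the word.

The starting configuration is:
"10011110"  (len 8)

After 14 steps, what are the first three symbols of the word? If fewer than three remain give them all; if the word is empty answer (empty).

[0] "10011110"  (len 8)
[1] "001111010"  (len 9)
[2] "01111010"  (len 8)
[3] "1111010"  (len 7)
[4] "11101010"  (len 8)
[5] "110101000"  (len 9)
[6] "1010100000"  (len 10)
[7] "01010000010"  (len 11)
[8] "1010000010"  (len 10)
[9] "01000001000"  (len 11)
[10] "1000001000"  (len 10)
[11] "00000100000"  (len 11)
[12] "0000100000"  (len 10)
[13] "000100000"  (len 9)
[14] "00100000"  (len 8)

001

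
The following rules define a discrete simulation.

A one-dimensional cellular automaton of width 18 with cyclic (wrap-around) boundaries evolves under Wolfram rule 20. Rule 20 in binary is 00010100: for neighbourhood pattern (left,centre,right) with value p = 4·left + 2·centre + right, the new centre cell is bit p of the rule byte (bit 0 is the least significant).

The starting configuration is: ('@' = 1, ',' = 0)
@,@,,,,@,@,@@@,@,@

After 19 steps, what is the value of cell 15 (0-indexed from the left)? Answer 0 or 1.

[0] @,@,,,,@,@,@@@,@,@
[1] ,,@@,,,@,@,,,,,@,,
[2] ,,,,@,,@,@@,,,,@@,
[3] ,,,,@@,@,,,@,,,,,@
[4] @,,,,,,@@,,@@,,,,@
[5] ,@,,,,,,,@,,,@,,,,
[6] ,@@,,,,,,@@,,@@,,,
[7] ,,,@,,,,,,,@,,,@,,
[8] ,,,@@,,,,,,@@,,@@,
[9] ,,,,,@,,,,,,,@,,,@
[10] @,,,,@@,,,,,,@@,,@
[11] ,@,,,,,@,,,,,,,@,,
[12] ,@@,,,,@@,,,,,,@@,
[13] ,,,@,,,,,@,,,,,,,@
[14] @,,@@,,,,@@,,,,,,@
[15] ,@,,,@,,,,,@,,,,,,
[16] ,@@,,@@,,,,@@,,,,,
[17] ,,,@,,,@,,,,,@,,,,
[18] ,,,@@,,@@,,,,@@,,,
[19] ,,,,,@,,,@,,,,,@,,

1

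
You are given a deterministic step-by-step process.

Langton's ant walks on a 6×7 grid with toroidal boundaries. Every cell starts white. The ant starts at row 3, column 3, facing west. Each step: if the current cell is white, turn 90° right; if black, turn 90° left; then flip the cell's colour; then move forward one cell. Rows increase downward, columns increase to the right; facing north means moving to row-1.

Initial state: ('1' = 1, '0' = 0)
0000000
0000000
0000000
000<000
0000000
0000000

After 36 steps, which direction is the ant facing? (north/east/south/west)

[0] 0000000
0000000
0000000
000<000
0000000
0000000
[1] 0000000
0000000
000^000
0001000
0000000
0000000
[2] 0000000
0000000
0001>00
0001000
0000000
0000000
[3] 0000000
0000000
0001100
0001v00
0000000
0000000
[4] 0000000
0000000
0001100
000<100
0000000
0000000
[5] 0000000
0000000
0001100
0000100
000v000
0000000
[6] 0000000
0000000
0001100
0000100
00<1000
0000000
[7] 0000000
0000000
0001100
00^0100
0011000
0000000
[8] 0000000
0000000
0001100
001>100
0011000
0000000
[9] 0000000
0000000
0001100
0011100
001v000
0000000
[10] 0000000
0000000
0001100
0011100
0010>00
0000000
[11] 0000000
0000000
0001100
0011100
0010100
0000v00
[12] 0000000
0000000
0001100
0011100
0010100
000<100
[13] 0000000
0000000
0001100
0011100
001^100
0001100
[14] 0000000
0000000
0001100
0011100
0011>00
0001100
[15] 0000000
0000000
0001100
0011^00
0011000
0001100
[16] 0000000
0000000
0001100
001<000
0011000
0001100
[17] 0000000
0000000
0001100
0010000
001v000
0001100
[18] 0000000
0000000
0001100
0010000
0010>00
0001100
[19] 0000000
0000000
0001100
0010000
0010100
0001v00
[20] 0000000
0000000
0001100
0010000
0010100
00010>0
[21] 00000v0
0000000
0001100
0010000
0010100
0001010
[22] 0000<10
0000000
0001100
0010000
0010100
0001010
[23] 0000110
0000000
0001100
0010000
0010100
0001^10
[24] 0000110
0000000
0001100
0010000
0010100
00011>0
[25] 0000110
0000000
0001100
0010000
00101^0
0001100
[26] 0000110
0000000
0001100
0010000
001011>
0001100
[27] 0000110
0000000
0001100
0010000
0010111
000110v
[28] 0000110
0000000
0001100
0010000
0010111
00011<1
[29] 0000110
0000000
0001100
0010000
00101^1
0001111
[30] 0000110
0000000
0001100
0010000
0010<01
0001111
[31] 0000110
0000000
0001100
0010000
0010001
0001v11
[32] 0000110
0000000
0001100
0010000
0010001
00010>1
[33] 0000110
0000000
0001100
0010000
00100^1
0001001
[34] 0000110
0000000
0001100
0010000
001001>
0001001
[35] 0000110
0000000
0001100
001000^
0010010
0001001
[36] 0000110
0000000
0001100
>010001
0010010
0001001

east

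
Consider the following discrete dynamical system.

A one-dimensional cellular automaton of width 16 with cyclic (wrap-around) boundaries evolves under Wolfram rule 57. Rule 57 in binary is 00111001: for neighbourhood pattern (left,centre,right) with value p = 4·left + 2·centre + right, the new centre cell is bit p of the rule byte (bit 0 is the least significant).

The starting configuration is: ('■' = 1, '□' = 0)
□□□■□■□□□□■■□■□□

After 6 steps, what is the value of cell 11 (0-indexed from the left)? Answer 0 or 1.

t=0: □□□■□■□□□□■■□■□□
t=1: ■■□□■□■■■□■□■□■■
t=2: □□■□□■■□□■□■□■■□
t=3: ■□□■□■□■□□■□■■□■
t=4: □■□□■□■□■□□■■□■■
t=5: ■□■□□■□■□■□■□■■□
t=6: □■□■□□■□■□■□■■□■

0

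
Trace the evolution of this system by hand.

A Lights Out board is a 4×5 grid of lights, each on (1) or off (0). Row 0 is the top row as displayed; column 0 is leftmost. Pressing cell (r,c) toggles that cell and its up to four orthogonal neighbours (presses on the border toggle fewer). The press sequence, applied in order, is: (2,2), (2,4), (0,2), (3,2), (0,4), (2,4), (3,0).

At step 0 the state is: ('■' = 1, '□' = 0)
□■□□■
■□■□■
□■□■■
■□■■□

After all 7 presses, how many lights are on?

[0] □■□□■
■□■□■
□■□■■
■□■■□
[1] □■□□■
■□□□■
□□■□■
■□□■□
[2] □■□□■
■□□□□
□□■■□
■□□■■
[3] □□■■■
■□■□□
□□■■□
■□□■■
[4] □□■■■
■□■□□
□□□■□
■■■□■
[5] □□■□□
■□■□■
□□□■□
■■■□■
[6] □□■□□
■□■□□
□□□□■
■■■□□
[7] □□■□□
■□■□□
■□□□■
□□■□□

6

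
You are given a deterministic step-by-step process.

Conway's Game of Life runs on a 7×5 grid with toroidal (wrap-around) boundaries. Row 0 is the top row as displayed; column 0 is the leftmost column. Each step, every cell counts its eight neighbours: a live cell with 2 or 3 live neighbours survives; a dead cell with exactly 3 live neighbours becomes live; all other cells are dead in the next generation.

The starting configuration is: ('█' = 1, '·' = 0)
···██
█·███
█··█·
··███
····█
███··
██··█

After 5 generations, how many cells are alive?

[0] ···██
█·███
█··█·
··███
····█
███··
██··█
[1] ·····
███··
█····
█·█··
····█
··██·
·····
[2] ·█···
██···
█·█·█
██··█
·██·█
···█·
·····
[3] ██···
··█·█
··██·
·····
·██·█
··██·
·····
[4] ██···
█·█·█
··██·
·█···
·██··
·███·
·██··
[5] ···██
█·█·█
█·███
·█·█·
█··█·
█··█·
···█·

16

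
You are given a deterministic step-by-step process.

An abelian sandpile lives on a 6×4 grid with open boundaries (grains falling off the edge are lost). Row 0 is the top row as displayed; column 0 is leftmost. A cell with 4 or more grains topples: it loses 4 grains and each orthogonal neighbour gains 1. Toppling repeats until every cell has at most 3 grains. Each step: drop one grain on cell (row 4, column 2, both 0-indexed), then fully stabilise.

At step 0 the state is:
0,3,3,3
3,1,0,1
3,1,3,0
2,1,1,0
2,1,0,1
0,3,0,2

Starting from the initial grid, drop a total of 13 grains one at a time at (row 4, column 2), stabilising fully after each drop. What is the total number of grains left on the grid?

gen 0: 0,3,3,3
3,1,0,1
3,1,3,0
2,1,1,0
2,1,0,1
0,3,0,2
gen 1: 0,3,3,3
3,1,0,1
3,1,3,0
2,1,1,0
2,1,1,1
0,3,0,2
gen 2: 0,3,3,3
3,1,0,1
3,1,3,0
2,1,1,0
2,1,2,1
0,3,0,2
gen 3: 0,3,3,3
3,1,0,1
3,1,3,0
2,1,1,0
2,1,3,1
0,3,0,2
gen 4: 0,3,3,3
3,1,0,1
3,1,3,0
2,1,2,0
2,2,0,2
0,3,1,2
gen 5: 0,3,3,3
3,1,0,1
3,1,3,0
2,1,2,0
2,2,1,2
0,3,1,2
gen 6: 0,3,3,3
3,1,0,1
3,1,3,0
2,1,2,0
2,2,2,2
0,3,1,2
gen 7: 0,3,3,3
3,1,0,1
3,1,3,0
2,1,2,0
2,2,3,2
0,3,1,2
gen 8: 0,3,3,3
3,1,0,1
3,1,3,0
2,1,3,0
2,3,0,3
0,3,2,2
gen 9: 0,3,3,3
3,1,0,1
3,1,3,0
2,1,3,0
2,3,1,3
0,3,2,2
gen 10: 0,3,3,3
3,1,0,1
3,1,3,0
2,1,3,0
2,3,2,3
0,3,2,2
gen 11: 0,3,3,3
3,1,0,1
3,1,3,0
2,1,3,0
2,3,3,3
0,3,2,2
gen 12: 0,3,3,3
3,1,1,1
3,2,0,1
2,3,2,2
3,2,0,2
1,1,2,0
gen 13: 0,3,3,3
3,1,1,1
3,2,0,1
2,3,2,2
3,2,1,2
1,1,2,0

42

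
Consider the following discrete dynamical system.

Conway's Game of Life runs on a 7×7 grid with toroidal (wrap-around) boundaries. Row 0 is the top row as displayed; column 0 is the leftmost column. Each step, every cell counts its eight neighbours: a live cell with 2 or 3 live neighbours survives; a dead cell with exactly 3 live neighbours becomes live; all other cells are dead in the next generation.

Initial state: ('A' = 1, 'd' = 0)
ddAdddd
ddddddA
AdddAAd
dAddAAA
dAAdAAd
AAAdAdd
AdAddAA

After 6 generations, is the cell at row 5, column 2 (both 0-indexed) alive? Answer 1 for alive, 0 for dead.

step 0: ddAdddd
ddddddA
AdddAAd
dAddAAA
dAAdAAd
AAAdAdd
AdAddAA
step 1: AAdddAd
dddddAA
AdddAdd
dAAdddd
ddddddd
ddddAdd
AdAddAA
step 2: dAddAdd
dAddAAd
AAdddAA
dAddddd
ddddddd
dddddAA
AdddAAd
step 3: AAdAddA
dAAdAdd
dAAdAAA
dAddddA
ddddddd
ddddAAA
AdddAdd
step 4: dddAAAA
ddddAdd
ddddAdA
dAAdddA
AdddddA
ddddAAA
dAdAAdd
step 5: ddAdddd
ddddddA
AddAddd
dAddddA
dAddddd
dddAAdA
AdAdddd
step 6: dAddddd
ddddddd
AdddddA
dAAdddd
ddAddAd
AAAAddd
dAAdddd

1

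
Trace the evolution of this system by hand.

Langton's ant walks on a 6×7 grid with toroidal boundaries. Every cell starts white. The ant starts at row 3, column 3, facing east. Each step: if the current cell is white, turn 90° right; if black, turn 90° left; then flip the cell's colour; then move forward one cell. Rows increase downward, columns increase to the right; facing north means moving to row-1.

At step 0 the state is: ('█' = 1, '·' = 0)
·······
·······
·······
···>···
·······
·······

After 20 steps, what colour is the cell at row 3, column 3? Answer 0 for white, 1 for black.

gen 0: ·······
·······
·······
···>···
·······
·······
gen 1: ·······
·······
·······
···█···
···v···
·······
gen 2: ·······
·······
·······
···█···
··<█···
·······
gen 3: ·······
·······
·······
··^█···
··██···
·······
gen 4: ·······
·······
·······
··█>···
··██···
·······
gen 5: ·······
·······
···^···
··█····
··██···
·······
gen 6: ·······
·······
···█>··
··█····
··██···
·······
gen 7: ·······
·······
···██··
··█·v··
··██···
·······
gen 8: ·······
·······
···██··
··█<█··
··██···
·······
gen 9: ·······
·······
···^█··
··███··
··██···
·······
gen 10: ·······
·······
··<·█··
··███··
··██···
·······
gen 11: ·······
··^····
··█·█··
··███··
··██···
·······
gen 12: ·······
··█>···
··█·█··
··███··
··██···
·······
gen 13: ·······
··██···
··█v█··
··███··
··██···
·······
gen 14: ·······
··██···
··<██··
··███··
··██···
·······
gen 15: ·······
··██···
···██··
··v██··
··██···
·······
gen 16: ·······
··██···
···██··
···>█··
··██···
·······
gen 17: ·······
··██···
···^█··
····█··
··██···
·······
gen 18: ·······
··██···
··<·█··
····█··
··██···
·······
gen 19: ·······
··^█···
··█·█··
····█··
··██···
·······
gen 20: ·······
·<·█···
··█·█··
····█··
··██···
·······

0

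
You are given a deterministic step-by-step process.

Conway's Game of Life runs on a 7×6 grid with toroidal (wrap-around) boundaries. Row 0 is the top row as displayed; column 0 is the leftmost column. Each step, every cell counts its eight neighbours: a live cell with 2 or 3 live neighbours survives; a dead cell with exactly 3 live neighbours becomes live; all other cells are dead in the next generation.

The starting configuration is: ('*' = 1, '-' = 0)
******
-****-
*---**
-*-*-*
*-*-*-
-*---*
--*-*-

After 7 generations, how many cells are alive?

9

step 0: ******
-****-
*---**
-*-*-*
*-*-*-
-*---*
--*-*-
step 1: *-----
------
------
-***--
--***-
***-**
------
step 2: ------
------
--*---
-*--*-
------
***-**
------
step 3: ------
------
------
------
--***-
**---*
**---*
step 4: *-----
------
------
---*--
******
---*--
-*---*
step 5: *-----
------
------
**-*-*
**---*
---*--
*-----
step 6: ------
------
*-----
-**-**
-*---*
-*---*
------
step 7: ------
------
**---*
-**-**
-*---*
------
------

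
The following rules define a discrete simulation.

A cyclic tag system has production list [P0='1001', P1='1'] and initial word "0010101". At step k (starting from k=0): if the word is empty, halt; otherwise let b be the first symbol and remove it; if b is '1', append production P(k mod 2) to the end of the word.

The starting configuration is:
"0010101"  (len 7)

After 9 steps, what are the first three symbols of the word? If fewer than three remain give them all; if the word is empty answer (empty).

k=0  "0010101"  (len 7)
k=1  "010101"  (len 6)
k=2  "10101"  (len 5)
k=3  "01011001"  (len 8)
k=4  "1011001"  (len 7)
k=5  "0110011001"  (len 10)
k=6  "110011001"  (len 9)
k=7  "100110011001"  (len 12)
k=8  "001100110011"  (len 12)
k=9  "01100110011"  (len 11)

011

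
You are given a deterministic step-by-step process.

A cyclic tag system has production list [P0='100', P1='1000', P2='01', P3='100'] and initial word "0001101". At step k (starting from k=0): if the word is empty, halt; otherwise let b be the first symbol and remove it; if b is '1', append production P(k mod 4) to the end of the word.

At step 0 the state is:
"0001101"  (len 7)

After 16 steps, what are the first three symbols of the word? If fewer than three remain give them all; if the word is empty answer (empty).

t=0: "0001101"  (len 7)
t=1: "001101"  (len 6)
t=2: "01101"  (len 5)
t=3: "1101"  (len 4)
t=4: "101100"  (len 6)
t=5: "01100100"  (len 8)
t=6: "1100100"  (len 7)
t=7: "10010001"  (len 8)
t=8: "0010001100"  (len 10)
t=9: "010001100"  (len 9)
t=10: "10001100"  (len 8)
t=11: "000110001"  (len 9)
t=12: "00110001"  (len 8)
t=13: "0110001"  (len 7)
t=14: "110001"  (len 6)
t=15: "1000101"  (len 7)
t=16: "000101100"  (len 9)

000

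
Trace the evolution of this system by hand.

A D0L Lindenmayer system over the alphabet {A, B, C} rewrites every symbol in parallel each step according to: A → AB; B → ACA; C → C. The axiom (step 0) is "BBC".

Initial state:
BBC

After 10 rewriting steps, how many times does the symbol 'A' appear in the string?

t=0: BBC
t=1: ACAACAC
t=2: ABCABABCABC
t=3: ABACACABACAABACACABACAC
t=4: ABACAABCABCABACAABCABABACAABCABCABACAABCABC
t=5: ABACAABCABABACACABACACABACAABCABABACACABACAABACAABCABABACACABACACABACAABCABABACACABACAC
t=6: ABACAABCABABACACABACAABACAABCABCABACAABCABCABACAABCABABACA…CABCABACAABCABCABACAABCABABACACABACAABACAABCABCABACAABCABC  (len 171)
t=7: ABACAABCABABACACABACAABACAABCABCABACAABCABABACAABCABABACAC…CABCABACAABCABABACAABCABABACACABACACABACAABCABABACACABACAC  (len 343)
t=8: ABACAABCABABACACABACAABACAABCABCABACAABCABABACAABCABABACAC…CABCABACAABCABCABACAABCABABACACABACAABACAABCABCABACAABCABC  (len 683)
t=9: ABACAABCABABACACABACAABACAABCABCABACAABCABABACAABCABABACAC…CABCABACAABCABABACAABCABABACACABACACABACAABCABABACACABACAC  (len 1367)
t=10: ABACAABCABABACACABACAABACAABCABCABACAABCABABACAABCABABACAC…CABCABACAABCABCABACAABCABABACACABACAABACAABCABCABACAABCABC  (len 2731)

1364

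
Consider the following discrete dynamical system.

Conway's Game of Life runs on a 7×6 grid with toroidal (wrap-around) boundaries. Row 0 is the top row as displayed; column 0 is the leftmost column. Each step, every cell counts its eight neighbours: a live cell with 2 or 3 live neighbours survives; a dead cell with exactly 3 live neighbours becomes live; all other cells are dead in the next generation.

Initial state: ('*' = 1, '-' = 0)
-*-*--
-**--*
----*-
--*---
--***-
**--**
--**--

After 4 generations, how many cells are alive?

[0] -*-*--
-**--*
----*-
--*---
--***-
**--**
--**--
[1] **-**-
*****-
-***--
--*-*-
*-*-*-
**---*
---*-*
[2] ------
------
*----*
----**
*-*-*-
-***--
---*--
[3] ------
------
*---**
-*-**-
*-*-*-
-*--*-
---*--
[4] ------
-----*
*--***
-**---
*-*-*-
-**-**
------

14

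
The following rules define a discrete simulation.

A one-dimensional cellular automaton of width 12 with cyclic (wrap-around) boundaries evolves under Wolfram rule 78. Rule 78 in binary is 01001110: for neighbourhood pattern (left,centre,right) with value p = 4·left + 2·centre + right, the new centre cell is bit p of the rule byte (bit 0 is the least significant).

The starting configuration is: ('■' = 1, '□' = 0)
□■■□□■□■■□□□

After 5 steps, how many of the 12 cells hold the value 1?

7

[0] □■■□□■□■■□□□
[1] ■■■□■■□■■□□□
[2] ■□■□■■□■■□□■
[3] ■□■□■■□■■□■■
[4] ■□■□■■□■■□■□
[5] ■□■□■■□■■□■□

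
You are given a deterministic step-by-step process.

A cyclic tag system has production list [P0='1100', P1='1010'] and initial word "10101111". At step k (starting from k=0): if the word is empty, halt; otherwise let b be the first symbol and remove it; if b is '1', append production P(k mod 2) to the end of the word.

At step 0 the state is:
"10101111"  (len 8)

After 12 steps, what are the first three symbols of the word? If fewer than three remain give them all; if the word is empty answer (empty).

110

step 0: "10101111"  (len 8)
step 1: "01011111100"  (len 11)
step 2: "1011111100"  (len 10)
step 3: "0111111001100"  (len 13)
step 4: "111111001100"  (len 12)
step 5: "111110011001100"  (len 15)
step 6: "111100110011001010"  (len 18)
step 7: "111001100110010101100"  (len 21)
step 8: "110011001100101011001010"  (len 24)
step 9: "100110011001010110010101100"  (len 27)
step 10: "001100110010101100101011001010"  (len 30)
step 11: "01100110010101100101011001010"  (len 29)
step 12: "1100110010101100101011001010"  (len 28)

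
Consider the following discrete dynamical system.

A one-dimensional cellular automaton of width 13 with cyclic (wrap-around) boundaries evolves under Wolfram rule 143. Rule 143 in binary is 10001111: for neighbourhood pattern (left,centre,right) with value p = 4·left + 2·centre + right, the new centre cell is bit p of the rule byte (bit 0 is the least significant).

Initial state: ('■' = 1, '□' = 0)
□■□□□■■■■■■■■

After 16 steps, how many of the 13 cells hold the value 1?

9

0) □■□□□■■■■■■■■
1) □■□■■■■■■■■■□
2) ■■□■■■■■■■■□□
3) ■□□■■■■■■■□□■
4) □□■■■■■■■□□■■
5) □■■■■■■■□□■■□
6) ■■■■■■■□□■■□□
7) ■■■■■■□□■■□□■
8) ■■■■■□□■■□□■■
9) ■■■■□□■■□□■■■
10) ■■■□□■■□□■■■■
11) ■■□□■■□□■■■■■
12) ■□□■■□□■■■■■■
13) □□■■□□■■■■■■■
14) □■■□□■■■■■■■□
15) ■■□□■■■■■■■□□
16) ■□□■■■■■■■□□■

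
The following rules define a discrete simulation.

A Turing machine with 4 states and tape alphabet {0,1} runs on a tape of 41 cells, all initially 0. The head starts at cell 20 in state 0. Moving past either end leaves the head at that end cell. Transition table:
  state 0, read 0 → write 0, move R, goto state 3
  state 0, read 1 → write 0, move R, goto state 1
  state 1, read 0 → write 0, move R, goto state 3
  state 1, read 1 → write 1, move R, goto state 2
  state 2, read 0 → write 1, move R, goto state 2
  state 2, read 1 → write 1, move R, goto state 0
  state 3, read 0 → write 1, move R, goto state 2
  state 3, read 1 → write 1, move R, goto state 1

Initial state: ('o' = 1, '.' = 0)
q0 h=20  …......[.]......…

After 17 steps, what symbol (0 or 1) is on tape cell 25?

step 0: q0 h=20  …......[.]......…
step 1: q3 h=21  …......[.]......…
step 2: q2 h=22  ….....o[.]......…
step 3: q2 h=23  …....oo[.]......…
step 4: q2 h=24  …...ooo[.]......…
step 5: q2 h=25  …..oooo[.]......…
step 6: q2 h=26  ….ooooo[.]......…
step 7: q2 h=27  …oooooo[.]......…
step 8: q2 h=28  …oooooo[.]......…
step 9: q2 h=29  …oooooo[.]......…
step 10: q2 h=30  …oooooo[.]......…
step 11: q2 h=31  …oooooo[.]......…
step 12: q2 h=32  …oooooo[.]......…
step 13: q2 h=33  …oooooo[.]......…
step 14: q2 h=34  …oooooo[.]......|
step 15: q2 h=35  …oooooo[.].....|
step 16: q2 h=36  …oooooo[.]....|
step 17: q2 h=37  …oooooo[.]...|

1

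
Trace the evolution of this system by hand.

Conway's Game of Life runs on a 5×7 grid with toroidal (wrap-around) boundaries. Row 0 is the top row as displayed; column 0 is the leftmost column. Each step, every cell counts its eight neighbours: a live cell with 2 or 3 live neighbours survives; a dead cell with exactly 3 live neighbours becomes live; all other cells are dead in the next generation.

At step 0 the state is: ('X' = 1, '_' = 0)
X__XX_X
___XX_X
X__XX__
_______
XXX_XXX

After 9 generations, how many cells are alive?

11

gen 0: X__XX_X
___XX_X
X__XX__
_______
XXX_XXX
gen 1: _______
__X___X
___XXX_
__X____
_XX_X__
gen 2: _XXX___
___XXX_
__XXXX_
_XX__X_
_XXX___
gen 3: _X_____
_X___X_
_X____X
_____X_
X___X__
gen 4: XX_____
_XX____
X____XX
X____XX
_______
gen 5: XXX____
__X____
_____X_
X____X_
_X_____
gen 6: X_X____
__X____
______X
______X
__X___X
gen 7: __XX___
_X_____
_______
X____XX
XX____X
gen 8: __X____
__X____
X_____X
_X___X_
_XX__X_
gen 9: __XX___
_X_____
XX____X
_XX__X_
_XX____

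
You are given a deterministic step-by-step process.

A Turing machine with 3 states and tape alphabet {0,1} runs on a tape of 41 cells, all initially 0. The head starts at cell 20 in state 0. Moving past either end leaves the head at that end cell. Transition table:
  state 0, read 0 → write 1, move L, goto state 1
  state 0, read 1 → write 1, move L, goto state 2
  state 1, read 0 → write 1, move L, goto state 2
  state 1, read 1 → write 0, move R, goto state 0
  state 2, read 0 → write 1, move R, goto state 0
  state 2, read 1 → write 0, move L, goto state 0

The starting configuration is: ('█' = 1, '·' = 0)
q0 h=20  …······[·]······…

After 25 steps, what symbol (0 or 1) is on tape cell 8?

gen 0: q0 h=20  …······[·]······…
gen 1: q1 h=19  …······[·]█·····…
gen 2: q2 h=18  …······[·]██····…
gen 3: q0 h=19  …·····█[█]█·····…
gen 4: q2 h=18  …······[█]██····…
gen 5: q0 h=17  …······[·]·██···…
gen 6: q1 h=16  …······[·]█·██··…
gen 7: q2 h=15  …······[·]██·██·…
gen 8: q0 h=16  …·····█[█]█·██··…
gen 9: q2 h=15  …······[█]██·██·…
gen 10: q0 h=14  …······[·]·██·██…
gen 11: q1 h=13  …······[·]█·██·█…
gen 12: q2 h=12  …······[·]██·██·…
gen 13: q0 h=13  …·····█[█]█·██·█…
gen 14: q2 h=12  …······[█]██·██·…
gen 15: q0 h=11  …······[·]·██·██…
gen 16: q1 h=10  …······[·]█·██·█…
gen 17: q2 h= 9  …······[·]██·██·…
gen 18: q0 h=10  …·····█[█]█·██·█…
gen 19: q2 h= 9  …······[█]██·██·…
gen 20: q0 h= 8  …······[·]·██·██…
gen 21: q1 h= 7  …······[·]█·██·█…
gen 22: q2 h= 6  |······[·]██·██·…
gen 23: q0 h= 7  …·····█[█]█·██·█…
gen 24: q2 h= 6  |······[█]██·██·…
gen 25: q0 h= 5  |·····[·]·██·██…

1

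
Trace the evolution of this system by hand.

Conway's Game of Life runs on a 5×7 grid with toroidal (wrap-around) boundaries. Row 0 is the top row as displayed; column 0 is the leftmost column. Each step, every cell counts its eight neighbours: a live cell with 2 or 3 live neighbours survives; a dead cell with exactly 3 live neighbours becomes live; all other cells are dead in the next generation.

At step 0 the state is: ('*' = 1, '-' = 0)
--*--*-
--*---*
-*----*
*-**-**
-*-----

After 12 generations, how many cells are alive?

4

t=0: --*--*-
--*---*
-*----*
*-**-**
-*-----
t=1: -**----
***--**
-*-*---
--*--**
**-***-
t=2: -------
---*--*
---**--
-----**
*--***-
t=3: ---*-**
---**--
---**-*
------*
----**-
t=4: ---*--*
--*---*
---**--
---*--*
----*--
t=5: ---*-*-
--*-**-
--****-
---*-*-
---***-
t=6: --*---*
--*---*
--*---*
------*
--**-**
t=7: ***---*
****-**
*----**
*-**--*
*-**-**
t=8: -------
---**--
-------
--**---
----**-
t=9: ---*-*-
-------
--*-*--
---**--
---**--
t=10: ---*---
---**--
----*--
--*--*-
--*--*-
t=11: --**---
---**--
----**-
---***-
--***--
t=12: -------
--*--*-
-------
--*----
-----*-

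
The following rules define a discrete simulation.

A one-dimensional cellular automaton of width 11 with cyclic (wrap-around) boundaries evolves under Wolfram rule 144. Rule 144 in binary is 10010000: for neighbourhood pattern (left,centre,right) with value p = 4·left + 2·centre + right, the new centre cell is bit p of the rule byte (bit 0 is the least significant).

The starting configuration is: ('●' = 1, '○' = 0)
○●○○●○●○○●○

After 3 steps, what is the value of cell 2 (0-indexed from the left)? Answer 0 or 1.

0

k=0  ○●○○●○●○○●○
k=1  ○○●○○○○●○○●
k=2  ●○○●○○○○●○○
k=3  ○●○○●○○○○●○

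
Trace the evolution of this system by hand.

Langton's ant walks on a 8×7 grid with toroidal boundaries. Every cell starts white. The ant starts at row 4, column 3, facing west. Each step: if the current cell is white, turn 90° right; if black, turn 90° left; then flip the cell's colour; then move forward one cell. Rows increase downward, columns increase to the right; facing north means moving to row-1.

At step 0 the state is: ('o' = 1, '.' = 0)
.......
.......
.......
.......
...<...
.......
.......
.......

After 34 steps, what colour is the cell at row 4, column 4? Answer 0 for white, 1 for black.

k=0  .......
.......
.......
.......
...<...
.......
.......
.......
k=1  .......
.......
.......
...^...
...o...
.......
.......
.......
k=2  .......
.......
.......
...o>..
...o...
.......
.......
.......
k=3  .......
.......
.......
...oo..
...ov..
.......
.......
.......
k=4  .......
.......
.......
...oo..
...<o..
.......
.......
.......
k=5  .......
.......
.......
...oo..
....o..
...v...
.......
.......
k=6  .......
.......
.......
...oo..
....o..
..<o...
.......
.......
k=7  .......
.......
.......
...oo..
..^.o..
..oo...
.......
.......
k=8  .......
.......
.......
...oo..
..o>o..
..oo...
.......
.......
k=9  .......
.......
.......
...oo..
..ooo..
..ov...
.......
.......
k=10  .......
.......
.......
...oo..
..ooo..
..o.>..
.......
.......
k=11  .......
.......
.......
...oo..
..ooo..
..o.o..
....v..
.......
k=12  .......
.......
.......
...oo..
..ooo..
..o.o..
...<o..
.......
k=13  .......
.......
.......
...oo..
..ooo..
..o^o..
...oo..
.......
k=14  .......
.......
.......
...oo..
..ooo..
..oo>..
...oo..
.......
k=15  .......
.......
.......
...oo..
..oo^..
..oo...
...oo..
.......
k=16  .......
.......
.......
...oo..
..o<...
..oo...
...oo..
.......
k=17  .......
.......
.......
...oo..
..o....
..ov...
...oo..
.......
k=18  .......
.......
.......
...oo..
..o....
..o.>..
...oo..
.......
k=19  .......
.......
.......
...oo..
..o....
..o.o..
...ov..
.......
k=20  .......
.......
.......
...oo..
..o....
..o.o..
...o.>.
.......
k=21  .......
.......
.......
...oo..
..o....
..o.o..
...o.o.
.....v.
k=22  .......
.......
.......
...oo..
..o....
..o.o..
...o.o.
....<o.
k=23  .......
.......
.......
...oo..
..o....
..o.o..
...o^o.
....oo.
k=24  .......
.......
.......
...oo..
..o....
..o.o..
...oo>.
....oo.
k=25  .......
.......
.......
...oo..
..o....
..o.o^.
...oo..
....oo.
k=26  .......
.......
.......
...oo..
..o....
..o.oo>
...oo..
....oo.
k=27  .......
.......
.......
...oo..
..o....
..o.ooo
...oo.v
....oo.
k=28  .......
.......
.......
...oo..
..o....
..o.ooo
...oo<o
....oo.
k=29  .......
.......
.......
...oo..
..o....
..o.o^o
...oooo
....oo.
k=30  .......
.......
.......
...oo..
..o....
..o.<.o
...oooo
....oo.
k=31  .......
.......
.......
...oo..
..o....
..o...o
...ovoo
....oo.
k=32  .......
.......
.......
...oo..
..o....
..o...o
...o.>o
....oo.
k=33  .......
.......
.......
...oo..
..o....
..o..^o
...o..o
....oo.
k=34  .......
.......
.......
...oo..
..o....
..o..o>
...o..o
....oo.

0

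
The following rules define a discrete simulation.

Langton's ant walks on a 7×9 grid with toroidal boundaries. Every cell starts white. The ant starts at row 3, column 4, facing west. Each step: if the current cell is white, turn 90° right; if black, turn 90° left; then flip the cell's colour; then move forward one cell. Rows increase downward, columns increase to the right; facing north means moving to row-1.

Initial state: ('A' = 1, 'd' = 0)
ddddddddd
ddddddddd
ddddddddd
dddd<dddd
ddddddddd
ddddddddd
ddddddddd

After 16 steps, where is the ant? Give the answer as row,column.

gen 0: ddddddddd
ddddddddd
ddddddddd
dddd<dddd
ddddddddd
ddddddddd
ddddddddd
gen 1: ddddddddd
ddddddddd
dddd^dddd
ddddAdddd
ddddddddd
ddddddddd
ddddddddd
gen 2: ddddddddd
ddddddddd
ddddA>ddd
ddddAdddd
ddddddddd
ddddddddd
ddddddddd
gen 3: ddddddddd
ddddddddd
ddddAAddd
ddddAvddd
ddddddddd
ddddddddd
ddddddddd
gen 4: ddddddddd
ddddddddd
ddddAAddd
dddd<Addd
ddddddddd
ddddddddd
ddddddddd
gen 5: ddddddddd
ddddddddd
ddddAAddd
dddddAddd
ddddvdddd
ddddddddd
ddddddddd
gen 6: ddddddddd
ddddddddd
ddddAAddd
dddddAddd
ddd<Adddd
ddddddddd
ddddddddd
gen 7: ddddddddd
ddddddddd
ddddAAddd
ddd^dAddd
dddAAdddd
ddddddddd
ddddddddd
gen 8: ddddddddd
ddddddddd
ddddAAddd
dddA>Addd
dddAAdddd
ddddddddd
ddddddddd
gen 9: ddddddddd
ddddddddd
ddddAAddd
dddAAAddd
dddAvdddd
ddddddddd
ddddddddd
gen 10: ddddddddd
ddddddddd
ddddAAddd
dddAAAddd
dddAd>ddd
ddddddddd
ddddddddd
gen 11: ddddddddd
ddddddddd
ddddAAddd
dddAAAddd
dddAdAddd
dddddvddd
ddddddddd
gen 12: ddddddddd
ddddddddd
ddddAAddd
dddAAAddd
dddAdAddd
dddd<Addd
ddddddddd
gen 13: ddddddddd
ddddddddd
ddddAAddd
dddAAAddd
dddA^Addd
ddddAAddd
ddddddddd
gen 14: ddddddddd
ddddddddd
ddddAAddd
dddAAAddd
dddAA>ddd
ddddAAddd
ddddddddd
gen 15: ddddddddd
ddddddddd
ddddAAddd
dddAA^ddd
dddAAdddd
ddddAAddd
ddddddddd
gen 16: ddddddddd
ddddddddd
ddddAAddd
dddA<dddd
dddAAdddd
ddddAAddd
ddddddddd

3,4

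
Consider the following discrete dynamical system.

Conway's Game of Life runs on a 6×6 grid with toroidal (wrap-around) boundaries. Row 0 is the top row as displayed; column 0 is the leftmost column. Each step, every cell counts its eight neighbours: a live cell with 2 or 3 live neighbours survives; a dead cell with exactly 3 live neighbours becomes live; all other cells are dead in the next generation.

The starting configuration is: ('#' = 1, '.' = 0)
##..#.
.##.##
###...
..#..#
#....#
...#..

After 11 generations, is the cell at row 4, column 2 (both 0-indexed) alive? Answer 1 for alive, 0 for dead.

0) ##..#.
.##.##
###...
..#..#
#....#
...#..
1) ##..#.
....#.
....#.
..#..#
#...##
.#..#.
2) ##.##.
...##.
...###
#..#..
##.##.
.#.##.
3) ##....
#.....
..#..#
##....
##....
......
4) ##....
#....#
.....#
..#..#
##....
......
5) ##...#
.#...#
....##
.#...#
##....
......
6) .#...#
.#....
....##
.#..##
##....
.....#
7) ......
....##
....##
.#..#.
.#..#.
.#...#
8) #...##
....##
#..#..
#..##.
.##.##
#.....
9) #...#.
...#..
#..#..
#.....
.##.#.
...#..
10) ...##.
...###
......
#.##.#
.###..
.#####
11) #.....
...#.#
#.#...
#..##.
......
##...#

0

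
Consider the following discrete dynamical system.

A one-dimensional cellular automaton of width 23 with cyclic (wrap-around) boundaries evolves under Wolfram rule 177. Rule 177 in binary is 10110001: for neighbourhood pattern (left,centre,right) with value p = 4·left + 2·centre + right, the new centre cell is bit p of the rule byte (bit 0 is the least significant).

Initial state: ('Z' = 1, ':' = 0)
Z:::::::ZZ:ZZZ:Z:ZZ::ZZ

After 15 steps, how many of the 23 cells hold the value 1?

gen 0: Z:::::::ZZ:ZZZ:Z:ZZ::ZZ
gen 1: :ZZZZZZ:::Z:Z:Z:Z::Z::Z
gen 2: Z:ZZZZ:ZZ::Z:Z:Z:Z::Z::
gen 3: :Z:ZZ:Z::Z::Z:Z:Z:Z::Z:
gen 4: ::Z::Z:Z::Z::Z:Z:Z:Z::Z
gen 5: Z::Z::Z:Z::Z::Z:Z:Z:Z::
gen 6: :Z::Z::Z:Z::Z::Z:Z:Z:Z:
gen 7: ::Z::Z::Z:Z::Z::Z:Z:Z:Z
gen 8: Z::Z::Z::Z:Z::Z::Z:Z:Z:
gen 9: :Z::Z::Z::Z:Z::Z::Z:Z:Z
gen 10: Z:Z::Z::Z::Z:Z::Z::Z:Z:
gen 11: :Z:Z::Z::Z::Z:Z::Z::Z:Z
gen 12: Z:Z:Z::Z::Z::Z:Z::Z::Z:
gen 13: :Z:Z:Z::Z::Z::Z:Z::Z::Z
gen 14: Z:Z:Z:Z::Z::Z::Z:Z::Z::
gen 15: :Z:Z:Z:Z::Z::Z::Z:Z::Z:

9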